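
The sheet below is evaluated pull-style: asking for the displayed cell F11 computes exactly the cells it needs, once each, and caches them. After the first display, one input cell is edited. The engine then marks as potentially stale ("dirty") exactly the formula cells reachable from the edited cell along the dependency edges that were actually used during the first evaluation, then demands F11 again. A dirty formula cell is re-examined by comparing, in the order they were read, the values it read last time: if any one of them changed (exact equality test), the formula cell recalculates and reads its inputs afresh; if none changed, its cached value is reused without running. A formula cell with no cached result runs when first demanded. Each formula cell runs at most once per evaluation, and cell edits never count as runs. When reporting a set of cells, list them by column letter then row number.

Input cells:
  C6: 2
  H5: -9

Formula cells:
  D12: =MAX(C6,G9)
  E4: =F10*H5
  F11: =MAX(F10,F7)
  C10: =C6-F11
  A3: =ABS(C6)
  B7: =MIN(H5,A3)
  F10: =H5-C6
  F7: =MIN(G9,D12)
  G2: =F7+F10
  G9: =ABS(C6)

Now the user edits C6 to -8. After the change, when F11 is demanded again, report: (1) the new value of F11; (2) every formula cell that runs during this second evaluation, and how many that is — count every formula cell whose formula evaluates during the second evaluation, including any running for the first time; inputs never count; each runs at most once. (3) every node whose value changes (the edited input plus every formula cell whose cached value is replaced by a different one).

Demanding F11 again yields 8.
5 formula cells run: D12, F7, F10, F11, G9.
The nodes whose values change: C6, D12, F7, F10, F11, G9.

First demand of the output computes:
  F10 = -9 - 2 = -11
  G9 = ABS(2) = 2
  D12 = MAX(2, 2) = 2
  F7 = MIN(2, 2) = 2
  F11 = MAX(-11, 2) = 2

After the edit, cleaning proceeds:
  F10: a read changed (C6 2->-8) — executes, giving -1.
  G9: a read changed (C6 2->-8) — executes, giving 8.
  D12: a read changed (C6 2->-8; G9 2->8) — executes, giving 8.
  F7: a read changed (G9 2->8; D12 2->8) — executes, giving 8.
  F11: a read changed (F10 -11->-1; F7 2->8) — executes, giving 8.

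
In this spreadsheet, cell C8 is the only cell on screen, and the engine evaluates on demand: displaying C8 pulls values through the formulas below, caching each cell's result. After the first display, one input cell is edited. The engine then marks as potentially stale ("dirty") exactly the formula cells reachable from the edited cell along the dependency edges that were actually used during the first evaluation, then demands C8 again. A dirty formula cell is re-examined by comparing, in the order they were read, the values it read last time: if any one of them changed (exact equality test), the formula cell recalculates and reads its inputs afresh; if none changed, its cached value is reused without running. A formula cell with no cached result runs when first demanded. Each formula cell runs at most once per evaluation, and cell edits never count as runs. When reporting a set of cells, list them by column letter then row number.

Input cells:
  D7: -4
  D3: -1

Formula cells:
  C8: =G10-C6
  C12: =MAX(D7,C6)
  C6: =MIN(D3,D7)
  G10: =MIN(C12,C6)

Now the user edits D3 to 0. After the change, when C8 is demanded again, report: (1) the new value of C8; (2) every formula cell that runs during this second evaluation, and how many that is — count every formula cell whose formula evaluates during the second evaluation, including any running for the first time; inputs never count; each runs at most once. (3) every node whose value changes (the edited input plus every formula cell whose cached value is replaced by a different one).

C8 now evaluates to 0.
Run set: C6 (1 run).
Changed values: D3.
The important point: C6 recomputes to an identical value, and the output ends up unchanged.

Initial pass — values computed on the first demand:
  C6 = MIN(-1, -4) = -4
  C12 = MAX(-4, -4) = -4
  G10 = MIN(-4, -4) = -4
  C8 = -4 - -4 = 0

Second demand — change propagation:
  C6: re-runs because D3 -1->0; new result -4 (unchanged).
  C12: re-examined; everything it read last time is the same (D7 unchanged, C6 unchanged) — cache -4 kept, no run.
  G10: re-examined; everything it read last time is the same (C12 unchanged, C6 unchanged) — cache -4 kept, no run.
  C8: re-examined; everything it read last time is the same (G10 unchanged, C6 unchanged) — cache 0 kept, no run.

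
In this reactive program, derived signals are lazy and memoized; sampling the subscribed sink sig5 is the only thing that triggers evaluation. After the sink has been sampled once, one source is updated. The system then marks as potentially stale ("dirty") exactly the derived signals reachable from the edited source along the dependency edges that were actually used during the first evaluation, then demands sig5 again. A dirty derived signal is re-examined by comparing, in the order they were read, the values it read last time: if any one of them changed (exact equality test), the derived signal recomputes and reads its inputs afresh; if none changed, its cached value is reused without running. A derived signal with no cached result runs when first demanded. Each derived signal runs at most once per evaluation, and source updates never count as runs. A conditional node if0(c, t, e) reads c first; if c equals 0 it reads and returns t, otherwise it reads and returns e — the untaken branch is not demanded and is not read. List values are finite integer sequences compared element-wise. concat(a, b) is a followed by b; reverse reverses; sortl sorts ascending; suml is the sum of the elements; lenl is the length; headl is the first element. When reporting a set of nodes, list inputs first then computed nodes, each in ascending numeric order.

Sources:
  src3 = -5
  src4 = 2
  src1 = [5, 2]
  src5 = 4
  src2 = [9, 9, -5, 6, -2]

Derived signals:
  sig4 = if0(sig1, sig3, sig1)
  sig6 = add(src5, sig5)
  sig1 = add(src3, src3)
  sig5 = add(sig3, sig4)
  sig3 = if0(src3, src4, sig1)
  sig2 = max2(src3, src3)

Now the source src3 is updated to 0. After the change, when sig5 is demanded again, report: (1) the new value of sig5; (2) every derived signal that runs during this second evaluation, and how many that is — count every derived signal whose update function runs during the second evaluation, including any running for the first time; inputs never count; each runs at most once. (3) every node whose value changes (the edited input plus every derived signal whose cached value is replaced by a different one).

First demand of the output computes:
  sig1 = add(-5, -5) = -10
  sig3 = if0(src3=-5 -> else branch sig1) = -10
  sig4 = if0(sig1=-10 -> else branch sig1) = -10
  sig5 = add(-10, -10) = -20

After the edit, cleaning proceeds:
  sig1: a read changed (src3 -5->0; src3 -5->0) — executes, giving 0.
  sig3: a read changed (src3 -5->0; sig1 -10->0) — executes, giving 2.
  sig4: a read changed (sig1 -10->0; sig1 -10->0) — executes, giving 2.
  sig5: a read changed (sig3 -10->2; sig4 -10->2) — executes, giving 4.

Demanding sig5 again yields 4.
4 derived signals run: sig1, sig3, sig4, sig5.
The nodes whose values change: src3, sig1, sig3, sig4, sig5.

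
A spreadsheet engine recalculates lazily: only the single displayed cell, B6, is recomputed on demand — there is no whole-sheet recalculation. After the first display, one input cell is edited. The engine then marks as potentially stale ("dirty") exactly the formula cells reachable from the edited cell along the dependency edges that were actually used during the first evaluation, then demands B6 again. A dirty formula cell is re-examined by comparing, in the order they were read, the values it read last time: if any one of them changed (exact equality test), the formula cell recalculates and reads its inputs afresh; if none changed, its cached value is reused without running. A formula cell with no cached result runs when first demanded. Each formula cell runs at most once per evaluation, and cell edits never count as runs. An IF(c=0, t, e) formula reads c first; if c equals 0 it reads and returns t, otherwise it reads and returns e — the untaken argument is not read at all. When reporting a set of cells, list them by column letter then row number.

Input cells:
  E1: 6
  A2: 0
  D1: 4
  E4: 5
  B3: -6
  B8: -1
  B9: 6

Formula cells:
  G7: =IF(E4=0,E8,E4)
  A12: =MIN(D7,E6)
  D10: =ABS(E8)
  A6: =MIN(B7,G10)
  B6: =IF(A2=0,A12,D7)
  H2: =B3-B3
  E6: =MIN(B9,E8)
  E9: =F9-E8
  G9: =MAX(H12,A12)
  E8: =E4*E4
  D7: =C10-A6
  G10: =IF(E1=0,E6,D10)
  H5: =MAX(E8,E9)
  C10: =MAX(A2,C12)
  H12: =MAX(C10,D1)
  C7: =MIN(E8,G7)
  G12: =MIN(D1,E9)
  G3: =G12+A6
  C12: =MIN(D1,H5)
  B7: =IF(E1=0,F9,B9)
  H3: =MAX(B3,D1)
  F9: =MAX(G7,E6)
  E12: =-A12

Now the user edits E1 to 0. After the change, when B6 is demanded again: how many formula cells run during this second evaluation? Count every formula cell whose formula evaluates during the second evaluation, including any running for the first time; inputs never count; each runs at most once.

First evaluation (everything demanded from the output):
  E8 = 5 * 5 = 25
  D10 = ABS(25) = 25
  E6 = MIN(6, 25) = 6
  G7 = IF(E4=0: E4=5 -> else branch E4) = 5
  F9 = MAX(5, 6) = 6
  B7 = IF(E1=0: E1=6 -> else branch B9) = 6
  E9 = 6 - 25 = -19
  G10 = IF(E1=0: E1=6 -> else branch D10) = 25
  A6 = MIN(6, 25) = 6
  H5 = MAX(25, -19) = 25
  C12 = MIN(4, 25) = 4
  C10 = MAX(0, 4) = 4
  D7 = 4 - 6 = -2
  A12 = MIN(-2, 6) = -2
  B6 = IF(A2=0: A2=0 -> then branch A12) = -2

Propagation after the edit:
  B7: runs — E1 6->0; result 6 (same value as before).
  G10: runs — E1 6->0; result 6.
  A6: runs — G10 25->6; result 6 (same value as before).
  D7: checked — values it read are unchanged (C10 unchanged, A6 unchanged); reused cached -2 without running.
  A12: checked — values it read are unchanged (D7 unchanged, E6 unchanged); reused cached -2 without running.
  B6: checked — values it read are unchanged (A2 unchanged, A12 unchanged); reused cached -2 without running.

Key observation: the cutoff stops propagation at D7 — its inputs' values are unchanged, so it reuses its cache.

Formula cells that run: A6, B7, G10 — 3 in total.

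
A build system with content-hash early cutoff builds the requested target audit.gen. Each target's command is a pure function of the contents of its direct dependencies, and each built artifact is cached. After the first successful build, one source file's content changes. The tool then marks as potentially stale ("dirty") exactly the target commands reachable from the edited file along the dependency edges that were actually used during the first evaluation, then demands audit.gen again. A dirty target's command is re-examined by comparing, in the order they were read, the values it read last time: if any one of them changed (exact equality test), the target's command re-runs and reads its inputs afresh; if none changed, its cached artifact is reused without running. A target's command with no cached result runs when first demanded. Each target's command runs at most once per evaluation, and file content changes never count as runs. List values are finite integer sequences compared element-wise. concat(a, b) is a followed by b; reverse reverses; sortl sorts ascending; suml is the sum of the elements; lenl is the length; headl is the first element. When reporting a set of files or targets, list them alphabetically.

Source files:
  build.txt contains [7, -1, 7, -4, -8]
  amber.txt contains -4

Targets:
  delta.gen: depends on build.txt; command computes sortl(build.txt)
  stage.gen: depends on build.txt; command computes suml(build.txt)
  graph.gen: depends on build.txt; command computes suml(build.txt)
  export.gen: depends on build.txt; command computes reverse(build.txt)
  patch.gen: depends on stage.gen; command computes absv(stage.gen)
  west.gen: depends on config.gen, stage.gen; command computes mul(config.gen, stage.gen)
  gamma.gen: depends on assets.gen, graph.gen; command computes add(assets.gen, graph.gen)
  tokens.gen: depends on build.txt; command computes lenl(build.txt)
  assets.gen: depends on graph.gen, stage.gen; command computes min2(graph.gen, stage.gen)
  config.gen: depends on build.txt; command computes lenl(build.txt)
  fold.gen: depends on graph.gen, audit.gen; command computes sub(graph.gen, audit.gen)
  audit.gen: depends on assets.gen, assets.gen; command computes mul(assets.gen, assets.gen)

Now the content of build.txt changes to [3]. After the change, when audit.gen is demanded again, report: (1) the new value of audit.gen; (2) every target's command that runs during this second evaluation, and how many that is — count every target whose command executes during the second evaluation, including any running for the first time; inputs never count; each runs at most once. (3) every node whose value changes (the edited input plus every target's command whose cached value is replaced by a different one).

First evaluation (everything demanded from the output):
  graph.gen = suml([7, -1, 7, -4, -8]) = 1
  stage.gen = suml([7, -1, 7, -4, -8]) = 1
  assets.gen = min2(1, 1) = 1
  audit.gen = mul(1, 1) = 1

Propagation after the edit:
  graph.gen: runs — build.txt [7, -1, 7, -4, -8]->[3]; result 3.
  stage.gen: runs — build.txt [7, -1, 7, -4, -8]->[3]; result 3.
  assets.gen: runs — graph.gen 1->3; stage.gen 1->3; result 3.
  audit.gen: runs — assets.gen 1->3; assets.gen 1->3; result 9.

New value of audit.gen: 9.
Target commands that run: assets.gen, audit.gen, graph.gen, stage.gen — 4 in total.
Values that change: assets.gen, audit.gen, build.txt, graph.gen, stage.gen.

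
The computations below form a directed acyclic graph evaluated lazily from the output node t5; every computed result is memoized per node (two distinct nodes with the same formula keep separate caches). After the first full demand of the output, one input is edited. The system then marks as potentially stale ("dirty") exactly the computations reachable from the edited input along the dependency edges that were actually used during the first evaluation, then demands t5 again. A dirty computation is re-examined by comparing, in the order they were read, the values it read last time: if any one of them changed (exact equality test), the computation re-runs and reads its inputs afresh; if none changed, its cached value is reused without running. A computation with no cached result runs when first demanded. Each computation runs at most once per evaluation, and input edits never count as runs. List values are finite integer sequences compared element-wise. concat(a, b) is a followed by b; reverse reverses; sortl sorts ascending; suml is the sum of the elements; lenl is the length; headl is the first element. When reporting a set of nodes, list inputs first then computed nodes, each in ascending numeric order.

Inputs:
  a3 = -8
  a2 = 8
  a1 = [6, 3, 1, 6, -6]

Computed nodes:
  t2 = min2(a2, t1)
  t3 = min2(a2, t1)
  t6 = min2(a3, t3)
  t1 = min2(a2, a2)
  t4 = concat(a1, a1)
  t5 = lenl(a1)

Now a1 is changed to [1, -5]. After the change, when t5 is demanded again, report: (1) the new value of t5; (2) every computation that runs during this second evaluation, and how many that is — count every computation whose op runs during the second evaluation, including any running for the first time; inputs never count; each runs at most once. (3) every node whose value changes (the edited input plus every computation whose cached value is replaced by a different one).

Demanding t5 again yields 2.
1 computations run: t5.
The nodes whose values change: a1, t5.

First demand of the output computes:
  t5 = lenl([6, 3, 1, 6, -6]) = 5

After the edit, cleaning proceeds:
  t5: a read changed (a1 [6, 3, 1, 6, -6]->[1, -5]) — executes, giving 2.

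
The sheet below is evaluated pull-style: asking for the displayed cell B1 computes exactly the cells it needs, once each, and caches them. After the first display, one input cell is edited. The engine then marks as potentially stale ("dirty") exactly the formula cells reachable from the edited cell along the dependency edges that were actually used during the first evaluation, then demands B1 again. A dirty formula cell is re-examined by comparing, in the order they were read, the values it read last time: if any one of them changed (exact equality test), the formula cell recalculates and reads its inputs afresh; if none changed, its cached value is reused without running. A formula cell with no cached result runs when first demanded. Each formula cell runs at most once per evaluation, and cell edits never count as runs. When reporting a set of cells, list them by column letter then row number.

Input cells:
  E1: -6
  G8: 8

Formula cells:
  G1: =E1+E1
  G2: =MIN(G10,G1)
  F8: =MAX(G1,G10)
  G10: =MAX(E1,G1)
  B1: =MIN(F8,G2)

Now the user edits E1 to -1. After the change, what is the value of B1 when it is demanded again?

Demanding B1 again yields -2.

First demand of the output computes:
  G1 = -6 + -6 = -12
  G10 = MAX(-6, -12) = -6
  F8 = MAX(-12, -6) = -6
  G2 = MIN(-6, -12) = -12
  B1 = MIN(-6, -12) = -12

After the edit, cleaning proceeds:
  G1: a read changed (E1 -6->-1; E1 -6->-1) — executes, giving -2.
  G10: a read changed (E1 -6->-1; G1 -12->-2) — executes, giving -1.
  F8: a read changed (G1 -12->-2; G10 -6->-1) — executes, giving -1.
  G2: a read changed (G10 -6->-1; G1 -12->-2) — executes, giving -2.
  B1: a read changed (F8 -6->-1; G2 -12->-2) — executes, giving -2.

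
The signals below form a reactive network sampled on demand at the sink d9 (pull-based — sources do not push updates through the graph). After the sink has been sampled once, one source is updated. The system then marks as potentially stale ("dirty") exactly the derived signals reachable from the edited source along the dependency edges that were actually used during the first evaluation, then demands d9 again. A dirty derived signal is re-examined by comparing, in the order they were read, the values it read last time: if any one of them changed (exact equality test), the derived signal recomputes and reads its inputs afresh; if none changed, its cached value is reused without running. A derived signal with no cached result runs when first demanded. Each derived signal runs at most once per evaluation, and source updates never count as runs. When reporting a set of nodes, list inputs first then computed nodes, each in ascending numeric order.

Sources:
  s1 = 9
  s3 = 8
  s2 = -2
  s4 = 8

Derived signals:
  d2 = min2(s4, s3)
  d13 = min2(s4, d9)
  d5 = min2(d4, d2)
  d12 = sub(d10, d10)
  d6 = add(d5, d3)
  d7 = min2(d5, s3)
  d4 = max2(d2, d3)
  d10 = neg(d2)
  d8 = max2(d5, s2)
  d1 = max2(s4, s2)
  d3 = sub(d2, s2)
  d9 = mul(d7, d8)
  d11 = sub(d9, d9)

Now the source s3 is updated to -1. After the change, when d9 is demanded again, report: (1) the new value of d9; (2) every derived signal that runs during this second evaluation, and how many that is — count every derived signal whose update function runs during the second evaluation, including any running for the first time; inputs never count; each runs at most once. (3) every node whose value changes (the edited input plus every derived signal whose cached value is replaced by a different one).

Initial pass — values computed on the first demand:
  d2 = min2(8, 8) = 8
  d3 = sub(8, -2) = 10
  d4 = max2(8, 10) = 10
  d5 = min2(10, 8) = 8
  d7 = min2(8, 8) = 8
  d8 = max2(8, -2) = 8
  d9 = mul(8, 8) = 64

Second demand — change propagation:
  d2: re-runs because s3 8->-1; new result -1.
  d3: re-runs because d2 8->-1; new result 1.
  d4: re-runs because d2 8->-1; d3 10->1; new result 1.
  d5: re-runs because d4 10->1; d2 8->-1; new result -1.
  d7: re-runs because d5 8->-1; s3 8->-1; new result -1.
  d8: re-runs because d5 8->-1; new result -1.
  d9: re-runs because d7 8->-1; d8 8->-1; new result 1.

d9 now evaluates to 1.
Run set: d2, d3, d4, d5, d7, d8, d9 (7 run).
Changed values: s3, d2, d3, d4, d5, d7, d8, d9.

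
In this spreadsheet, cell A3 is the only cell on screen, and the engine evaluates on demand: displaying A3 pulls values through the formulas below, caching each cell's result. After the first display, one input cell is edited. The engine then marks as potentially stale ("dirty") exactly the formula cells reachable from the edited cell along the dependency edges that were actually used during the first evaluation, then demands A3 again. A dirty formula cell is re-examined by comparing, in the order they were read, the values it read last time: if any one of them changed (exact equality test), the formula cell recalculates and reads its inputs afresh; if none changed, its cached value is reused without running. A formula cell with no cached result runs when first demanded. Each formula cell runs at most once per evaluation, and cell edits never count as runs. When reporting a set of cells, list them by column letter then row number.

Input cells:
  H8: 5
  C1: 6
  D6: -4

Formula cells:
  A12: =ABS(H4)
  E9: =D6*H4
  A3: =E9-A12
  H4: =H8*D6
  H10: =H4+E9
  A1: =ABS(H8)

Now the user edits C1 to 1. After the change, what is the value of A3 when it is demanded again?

Initial pass — values computed on the first demand:
  H4 = 5 * -4 = -20
  A12 = ABS(-20) = 20
  E9 = -4 * -20 = 80
  A3 = 80 - 20 = 60

Second demand — change propagation:
  no demanded computation ever read C1, so the edit dirties nothing and nothing runs.

The important point: nothing the output needs ever reads C1, so the edit is invisible to it.

A3 now evaluates to 60.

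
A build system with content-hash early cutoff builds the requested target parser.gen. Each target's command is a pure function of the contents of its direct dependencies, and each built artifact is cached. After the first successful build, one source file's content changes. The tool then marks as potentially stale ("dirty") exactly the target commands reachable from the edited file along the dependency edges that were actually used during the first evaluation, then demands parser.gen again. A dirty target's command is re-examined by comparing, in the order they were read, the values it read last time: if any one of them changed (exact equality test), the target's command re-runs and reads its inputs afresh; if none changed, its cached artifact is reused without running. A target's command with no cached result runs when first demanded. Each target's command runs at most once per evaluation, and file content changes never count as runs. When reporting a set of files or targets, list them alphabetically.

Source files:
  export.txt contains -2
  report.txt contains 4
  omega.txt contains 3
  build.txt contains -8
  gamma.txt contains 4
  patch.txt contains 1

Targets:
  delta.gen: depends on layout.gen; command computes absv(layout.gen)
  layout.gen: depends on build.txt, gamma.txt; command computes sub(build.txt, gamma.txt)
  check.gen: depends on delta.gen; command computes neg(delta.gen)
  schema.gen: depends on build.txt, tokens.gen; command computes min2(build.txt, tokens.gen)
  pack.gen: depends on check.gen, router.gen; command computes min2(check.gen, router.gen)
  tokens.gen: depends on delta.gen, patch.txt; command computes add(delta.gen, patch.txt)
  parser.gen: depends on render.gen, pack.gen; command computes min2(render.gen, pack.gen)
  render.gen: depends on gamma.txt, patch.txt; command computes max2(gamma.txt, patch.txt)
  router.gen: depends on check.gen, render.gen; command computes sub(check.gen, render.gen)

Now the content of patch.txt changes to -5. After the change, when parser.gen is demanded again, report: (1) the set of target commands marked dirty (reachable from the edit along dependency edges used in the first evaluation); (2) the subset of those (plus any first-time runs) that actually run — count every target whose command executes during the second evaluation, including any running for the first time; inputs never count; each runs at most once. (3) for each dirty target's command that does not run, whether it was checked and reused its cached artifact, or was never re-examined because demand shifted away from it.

Marked dirty: pack.gen, parser.gen, render.gen, router.gen.
Target commands that run: render.gen — 1 in total.
Checked but reused from cache: pack.gen, parser.gen, router.gen.
Key observation: the change is absorbed at render.gen — it re-runs but produces the same value, and the output's value is unchanged.

First evaluation (everything demanded from the output):
  layout.gen = sub(-8, 4) = -12
  delta.gen = absv(-12) = 12
  check.gen = neg(12) = -12
  render.gen = max2(4, 1) = 4
  router.gen = sub(-12, 4) = -16
  pack.gen = min2(-12, -16) = -16
  parser.gen = min2(4, -16) = -16

Propagation after the edit:
  render.gen: runs — patch.txt 1->-5; result 4 (same value as before).
  router.gen: checked — values it read are unchanged (check.gen unchanged, render.gen unchanged); reused cached -16 without running.
  pack.gen: checked — values it read are unchanged (check.gen unchanged, router.gen unchanged); reused cached -16 without running.
  parser.gen: checked — values it read are unchanged (render.gen unchanged, pack.gen unchanged); reused cached -16 without running.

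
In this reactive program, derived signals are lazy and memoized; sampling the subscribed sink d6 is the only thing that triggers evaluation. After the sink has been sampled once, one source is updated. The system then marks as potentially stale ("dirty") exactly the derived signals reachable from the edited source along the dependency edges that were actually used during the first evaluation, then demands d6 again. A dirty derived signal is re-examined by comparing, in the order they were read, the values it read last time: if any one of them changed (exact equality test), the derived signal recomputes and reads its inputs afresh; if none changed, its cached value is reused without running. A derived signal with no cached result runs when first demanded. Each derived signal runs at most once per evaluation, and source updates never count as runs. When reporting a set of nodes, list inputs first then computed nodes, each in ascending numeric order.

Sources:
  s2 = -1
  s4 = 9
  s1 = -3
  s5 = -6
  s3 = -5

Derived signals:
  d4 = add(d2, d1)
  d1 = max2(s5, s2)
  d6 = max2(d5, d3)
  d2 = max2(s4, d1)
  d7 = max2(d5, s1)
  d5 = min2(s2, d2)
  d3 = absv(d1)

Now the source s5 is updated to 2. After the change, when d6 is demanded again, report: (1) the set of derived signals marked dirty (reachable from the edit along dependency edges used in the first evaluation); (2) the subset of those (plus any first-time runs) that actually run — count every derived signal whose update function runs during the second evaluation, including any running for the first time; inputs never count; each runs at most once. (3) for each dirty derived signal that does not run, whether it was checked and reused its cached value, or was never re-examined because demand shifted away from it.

First demand of the output computes:
  d1 = max2(-6, -1) = -1
  d2 = max2(9, -1) = 9
  d3 = absv(-1) = 1
  d5 = min2(-1, 9) = -1
  d6 = max2(-1, 1) = 1

After the edit, cleaning proceeds:
  d1: a read changed (s5 -6->2) — executes, giving 2.
  d2: a read changed (d1 -1->2) — executes, giving 9 — identical to its old value.
  d3: a read changed (d1 -1->2) — executes, giving 2.
  d5: dirty, but its reads are unchanged (s2 unchanged, d2 unchanged); cached -1 stands.
  d6: a read changed (d3 1->2) — executes, giving 2.

Note where the cutoff bites: d5 is checked, finds nothing changed, and keeps its cache.

The edit dirties: d1, d2, d3, d5, d6.
4 derived signals run: d1, d2, d3, d6.
Cache hits after checking: d5.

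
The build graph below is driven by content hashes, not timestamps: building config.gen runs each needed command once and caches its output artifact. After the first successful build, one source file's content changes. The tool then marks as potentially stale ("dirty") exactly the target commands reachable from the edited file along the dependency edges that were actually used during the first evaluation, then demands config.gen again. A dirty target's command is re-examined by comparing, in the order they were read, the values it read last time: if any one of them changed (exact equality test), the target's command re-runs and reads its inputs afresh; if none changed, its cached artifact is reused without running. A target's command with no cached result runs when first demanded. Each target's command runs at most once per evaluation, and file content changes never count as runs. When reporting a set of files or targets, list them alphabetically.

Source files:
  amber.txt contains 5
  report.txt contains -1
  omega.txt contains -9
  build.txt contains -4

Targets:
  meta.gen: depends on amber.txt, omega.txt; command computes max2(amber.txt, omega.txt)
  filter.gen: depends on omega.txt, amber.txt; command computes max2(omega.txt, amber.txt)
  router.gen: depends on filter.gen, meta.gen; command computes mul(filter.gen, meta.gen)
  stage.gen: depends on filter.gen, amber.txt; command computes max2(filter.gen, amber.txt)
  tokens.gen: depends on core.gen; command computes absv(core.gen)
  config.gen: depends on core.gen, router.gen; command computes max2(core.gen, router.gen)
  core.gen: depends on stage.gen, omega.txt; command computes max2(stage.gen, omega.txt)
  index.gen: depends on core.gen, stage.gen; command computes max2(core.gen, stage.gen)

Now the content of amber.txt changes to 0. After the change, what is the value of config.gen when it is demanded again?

config.gen now evaluates to 0.

Initial pass — values computed on the first demand:
  filter.gen = max2(-9, 5) = 5
  meta.gen = max2(5, -9) = 5
  router.gen = mul(5, 5) = 25
  stage.gen = max2(5, 5) = 5
  core.gen = max2(5, -9) = 5
  config.gen = max2(5, 25) = 25

Second demand — change propagation:
  filter.gen: re-runs because amber.txt 5->0; new result 0.
  meta.gen: re-runs because amber.txt 5->0; new result 0.
  router.gen: re-runs because filter.gen 5->0; meta.gen 5->0; new result 0.
  stage.gen: re-runs because filter.gen 5->0; amber.txt 5->0; new result 0.
  core.gen: re-runs because stage.gen 5->0; new result 0.
  config.gen: re-runs because core.gen 5->0; router.gen 25->0; new result 0.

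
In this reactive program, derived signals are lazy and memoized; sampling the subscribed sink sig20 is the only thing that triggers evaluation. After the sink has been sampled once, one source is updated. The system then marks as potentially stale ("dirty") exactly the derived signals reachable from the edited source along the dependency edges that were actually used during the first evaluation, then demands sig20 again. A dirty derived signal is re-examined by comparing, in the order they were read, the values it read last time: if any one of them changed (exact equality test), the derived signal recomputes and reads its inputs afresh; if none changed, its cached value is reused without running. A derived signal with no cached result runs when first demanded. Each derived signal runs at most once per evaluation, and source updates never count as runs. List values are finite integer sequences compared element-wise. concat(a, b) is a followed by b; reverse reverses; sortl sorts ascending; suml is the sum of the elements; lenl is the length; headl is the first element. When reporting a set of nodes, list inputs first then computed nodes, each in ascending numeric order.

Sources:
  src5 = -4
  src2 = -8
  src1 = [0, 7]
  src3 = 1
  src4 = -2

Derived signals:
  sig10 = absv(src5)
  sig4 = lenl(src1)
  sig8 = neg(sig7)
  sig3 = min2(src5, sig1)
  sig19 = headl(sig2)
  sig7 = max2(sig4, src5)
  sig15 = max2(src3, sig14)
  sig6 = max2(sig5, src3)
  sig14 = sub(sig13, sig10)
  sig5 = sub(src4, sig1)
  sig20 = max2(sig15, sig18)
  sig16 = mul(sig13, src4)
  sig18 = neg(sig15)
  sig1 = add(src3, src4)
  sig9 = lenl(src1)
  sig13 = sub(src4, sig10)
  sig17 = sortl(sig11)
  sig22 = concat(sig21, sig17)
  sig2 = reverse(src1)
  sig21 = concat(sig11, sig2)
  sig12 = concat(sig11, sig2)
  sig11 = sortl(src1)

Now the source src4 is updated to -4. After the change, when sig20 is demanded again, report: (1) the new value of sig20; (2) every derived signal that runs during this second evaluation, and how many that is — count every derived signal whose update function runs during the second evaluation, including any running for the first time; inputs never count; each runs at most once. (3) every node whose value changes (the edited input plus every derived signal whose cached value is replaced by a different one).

Demanding sig20 again yields 1.
3 derived signals run: sig13, sig14, sig15.
The nodes whose values change: src4, sig13, sig14.
Note the absorption at sig15: it re-runs yet its value is the same, leaving the output's value untouched.

First demand of the output computes:
  sig10 = absv(-4) = 4
  sig13 = sub(-2, 4) = -6
  sig14 = sub(-6, 4) = -10
  sig15 = max2(1, -10) = 1
  sig18 = neg(1) = -1
  sig20 = max2(1, -1) = 1

After the edit, cleaning proceeds:
  sig13: a read changed (src4 -2->-4) — executes, giving -8.
  sig14: a read changed (sig13 -6->-8) — executes, giving -12.
  sig15: a read changed (sig14 -10->-12) — executes, giving 1 — identical to its old value.
  sig18: dirty, but its reads are unchanged (sig15 unchanged); cached -1 stands.
  sig20: dirty, but its reads are unchanged (sig15 unchanged, sig18 unchanged); cached 1 stands.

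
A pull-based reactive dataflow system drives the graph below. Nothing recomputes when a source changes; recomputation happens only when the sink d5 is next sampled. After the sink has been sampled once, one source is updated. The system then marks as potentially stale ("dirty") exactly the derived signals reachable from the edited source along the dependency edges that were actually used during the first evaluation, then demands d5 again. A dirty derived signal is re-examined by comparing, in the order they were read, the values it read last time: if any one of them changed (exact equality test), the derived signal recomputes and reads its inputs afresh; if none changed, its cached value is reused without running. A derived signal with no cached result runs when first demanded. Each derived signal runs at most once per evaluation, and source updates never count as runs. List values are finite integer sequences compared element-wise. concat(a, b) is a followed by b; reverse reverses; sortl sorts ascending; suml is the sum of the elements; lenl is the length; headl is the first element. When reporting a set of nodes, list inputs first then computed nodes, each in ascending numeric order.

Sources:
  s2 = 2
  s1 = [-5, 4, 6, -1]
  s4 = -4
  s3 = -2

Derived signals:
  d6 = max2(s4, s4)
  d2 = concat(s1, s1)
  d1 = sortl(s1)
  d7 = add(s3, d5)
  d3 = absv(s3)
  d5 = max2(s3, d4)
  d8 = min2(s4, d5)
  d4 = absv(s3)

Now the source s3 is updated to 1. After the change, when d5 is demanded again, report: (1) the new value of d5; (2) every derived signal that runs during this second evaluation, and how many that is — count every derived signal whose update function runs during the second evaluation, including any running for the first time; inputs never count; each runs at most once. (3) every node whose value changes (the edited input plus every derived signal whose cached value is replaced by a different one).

First evaluation (everything demanded from the output):
  d4 = absv(-2) = 2
  d5 = max2(-2, 2) = 2

Propagation after the edit:
  d4: runs — s3 -2->1; result 1.
  d5: runs — s3 -2->1; d4 2->1; result 1.

New value of d5: 1.
Derived signals that run: d4, d5 — 2 in total.
Values that change: s3, d4, d5.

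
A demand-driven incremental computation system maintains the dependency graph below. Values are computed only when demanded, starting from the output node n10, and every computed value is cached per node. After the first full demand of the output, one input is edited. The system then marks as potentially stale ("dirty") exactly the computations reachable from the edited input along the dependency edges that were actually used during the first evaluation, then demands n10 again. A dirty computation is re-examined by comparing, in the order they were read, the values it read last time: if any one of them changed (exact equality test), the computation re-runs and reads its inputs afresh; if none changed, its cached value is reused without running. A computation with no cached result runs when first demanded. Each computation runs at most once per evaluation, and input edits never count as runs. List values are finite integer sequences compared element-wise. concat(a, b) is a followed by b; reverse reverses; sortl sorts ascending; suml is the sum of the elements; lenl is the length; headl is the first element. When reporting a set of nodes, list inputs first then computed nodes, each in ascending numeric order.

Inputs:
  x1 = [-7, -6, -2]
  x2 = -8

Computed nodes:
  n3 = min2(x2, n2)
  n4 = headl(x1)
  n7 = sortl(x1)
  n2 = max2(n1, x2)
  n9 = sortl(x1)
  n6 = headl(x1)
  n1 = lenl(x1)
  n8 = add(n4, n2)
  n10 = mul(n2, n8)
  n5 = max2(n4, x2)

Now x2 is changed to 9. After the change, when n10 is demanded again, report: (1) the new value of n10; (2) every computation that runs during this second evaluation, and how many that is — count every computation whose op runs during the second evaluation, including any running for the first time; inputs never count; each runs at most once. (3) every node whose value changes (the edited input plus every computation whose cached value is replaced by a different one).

New value of n10: 18.
Computations that run: n2, n8, n10 — 3 in total.
Values that change: x2, n2, n8, n10.

First evaluation (everything demanded from the output):
  n1 = lenl([-7, -6, -2]) = 3
  n2 = max2(3, -8) = 3
  n4 = headl([-7, -6, -2]) = -7
  n8 = add(-7, 3) = -4
  n10 = mul(3, -4) = -12

Propagation after the edit:
  n2: runs — x2 -8->9; result 9.
  n8: runs — n2 3->9; result 2.
  n10: runs — n2 3->9; n8 -4->2; result 18.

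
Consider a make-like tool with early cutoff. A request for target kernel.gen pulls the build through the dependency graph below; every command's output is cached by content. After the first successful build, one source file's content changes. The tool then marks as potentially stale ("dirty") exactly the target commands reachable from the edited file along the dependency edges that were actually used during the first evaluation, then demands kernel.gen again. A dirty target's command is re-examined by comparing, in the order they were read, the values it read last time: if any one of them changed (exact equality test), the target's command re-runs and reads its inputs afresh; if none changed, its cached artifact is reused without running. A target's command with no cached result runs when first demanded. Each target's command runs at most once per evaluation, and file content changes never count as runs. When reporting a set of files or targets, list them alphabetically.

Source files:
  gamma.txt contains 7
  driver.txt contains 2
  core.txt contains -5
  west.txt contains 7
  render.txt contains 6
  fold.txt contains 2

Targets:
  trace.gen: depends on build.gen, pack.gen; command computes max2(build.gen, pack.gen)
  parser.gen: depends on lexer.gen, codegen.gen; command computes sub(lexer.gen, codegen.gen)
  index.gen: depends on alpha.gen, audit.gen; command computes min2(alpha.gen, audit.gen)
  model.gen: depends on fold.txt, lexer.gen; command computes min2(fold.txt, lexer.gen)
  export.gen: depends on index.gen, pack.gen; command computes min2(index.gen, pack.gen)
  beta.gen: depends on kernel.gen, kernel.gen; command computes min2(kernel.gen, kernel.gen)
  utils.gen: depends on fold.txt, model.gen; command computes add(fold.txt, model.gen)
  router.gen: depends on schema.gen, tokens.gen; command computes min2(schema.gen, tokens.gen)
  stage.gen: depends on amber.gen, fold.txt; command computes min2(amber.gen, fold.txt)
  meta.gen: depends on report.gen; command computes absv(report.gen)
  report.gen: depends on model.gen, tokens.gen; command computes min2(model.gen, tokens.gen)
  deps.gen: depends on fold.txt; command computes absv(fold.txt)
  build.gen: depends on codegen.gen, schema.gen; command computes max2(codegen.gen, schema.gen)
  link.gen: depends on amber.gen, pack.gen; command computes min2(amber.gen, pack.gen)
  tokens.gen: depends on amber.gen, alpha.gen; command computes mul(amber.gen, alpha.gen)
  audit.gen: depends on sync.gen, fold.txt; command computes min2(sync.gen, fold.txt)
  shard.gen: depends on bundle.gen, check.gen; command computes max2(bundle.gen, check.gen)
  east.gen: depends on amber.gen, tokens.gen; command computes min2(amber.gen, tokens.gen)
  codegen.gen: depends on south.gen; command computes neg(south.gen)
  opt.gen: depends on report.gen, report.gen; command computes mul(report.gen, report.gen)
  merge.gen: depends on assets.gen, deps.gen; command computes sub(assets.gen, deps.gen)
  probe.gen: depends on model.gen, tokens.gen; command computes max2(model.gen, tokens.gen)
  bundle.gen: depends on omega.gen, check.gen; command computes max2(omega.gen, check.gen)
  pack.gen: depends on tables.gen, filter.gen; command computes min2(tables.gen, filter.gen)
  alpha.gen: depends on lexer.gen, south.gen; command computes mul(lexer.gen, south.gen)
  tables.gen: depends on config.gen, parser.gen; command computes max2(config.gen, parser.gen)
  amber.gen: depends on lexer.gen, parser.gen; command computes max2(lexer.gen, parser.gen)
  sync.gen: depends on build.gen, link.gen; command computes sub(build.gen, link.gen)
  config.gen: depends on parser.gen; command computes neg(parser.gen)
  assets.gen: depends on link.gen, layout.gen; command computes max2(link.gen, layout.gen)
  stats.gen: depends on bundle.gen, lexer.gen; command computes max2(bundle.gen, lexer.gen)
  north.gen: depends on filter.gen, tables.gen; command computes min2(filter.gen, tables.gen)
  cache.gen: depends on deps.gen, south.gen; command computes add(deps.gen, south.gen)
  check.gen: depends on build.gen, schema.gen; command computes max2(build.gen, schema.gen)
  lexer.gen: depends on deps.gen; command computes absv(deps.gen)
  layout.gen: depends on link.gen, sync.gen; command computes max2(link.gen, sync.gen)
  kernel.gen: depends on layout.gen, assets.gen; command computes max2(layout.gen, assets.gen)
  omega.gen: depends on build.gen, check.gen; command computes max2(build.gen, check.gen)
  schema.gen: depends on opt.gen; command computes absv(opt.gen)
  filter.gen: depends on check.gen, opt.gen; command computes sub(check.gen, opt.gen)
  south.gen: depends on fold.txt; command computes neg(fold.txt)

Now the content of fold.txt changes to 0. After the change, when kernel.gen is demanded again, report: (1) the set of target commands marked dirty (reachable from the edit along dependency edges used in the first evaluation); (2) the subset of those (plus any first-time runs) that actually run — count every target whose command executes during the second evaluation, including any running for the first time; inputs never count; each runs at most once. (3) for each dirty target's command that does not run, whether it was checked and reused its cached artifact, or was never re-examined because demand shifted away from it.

The edit dirties: alpha.gen, amber.gen, assets.gen, build.gen, check.gen, codegen.gen, config.gen, deps.gen, filter.gen, kernel.gen, layout.gen, lexer.gen, link.gen, model.gen, opt.gen, pack.gen, parser.gen, report.gen, schema.gen, south.gen, sync.gen, tables.gen, tokens.gen.
20 target commands run: alpha.gen, amber.gen, assets.gen, build.gen, check.gen, codegen.gen, deps.gen, filter.gen, kernel.gen, layout.gen, lexer.gen, link.gen, model.gen, opt.gen, parser.gen, report.gen, schema.gen, south.gen, sync.gen, tokens.gen.
Cache hits after checking: config.gen, pack.gen, tables.gen.
Note where the cutoff bites: config.gen is checked, finds nothing changed, and keeps its cache.

First demand of the output computes:
  deps.gen = absv(2) = 2
  lexer.gen = absv(2) = 2
  model.gen = min2(2, 2) = 2
  south.gen = neg(2) = -2
  alpha.gen = mul(2, -2) = -4
  codegen.gen = neg(-2) = 2
  parser.gen = sub(2, 2) = 0
  amber.gen = max2(2, 0) = 2
  config.gen = neg(0) = 0
  tables.gen = max2(0, 0) = 0
  tokens.gen = mul(2, -4) = -8
  report.gen = min2(2, -8) = -8
  opt.gen = mul(-8, -8) = 64
  schema.gen = absv(64) = 64
  build.gen = max2(2, 64) = 64
  check.gen = max2(64, 64) = 64
  filter.gen = sub(64, 64) = 0
  pack.gen = min2(0, 0) = 0
  link.gen = min2(2, 0) = 0
  sync.gen = sub(64, 0) = 64
  layout.gen = max2(0, 64) = 64
  assets.gen = max2(0, 64) = 64
  kernel.gen = max2(64, 64) = 64

After the edit, cleaning proceeds:
  deps.gen: a read changed (fold.txt 2->0) — executes, giving 0.
  lexer.gen: a read changed (deps.gen 2->0) — executes, giving 0.
  model.gen: a read changed (fold.txt 2->0; lexer.gen 2->0) — executes, giving 0.
  south.gen: a read changed (fold.txt 2->0) — executes, giving 0.
  alpha.gen: a read changed (lexer.gen 2->0; south.gen -2->0) — executes, giving 0.
  codegen.gen: a read changed (south.gen -2->0) — executes, giving 0.
  parser.gen: a read changed (lexer.gen 2->0; codegen.gen 2->0) — executes, giving 0 — identical to its old value.
  amber.gen: a read changed (lexer.gen 2->0) — executes, giving 0.
  config.gen: dirty, but its reads are unchanged (parser.gen unchanged); cached 0 stands.
  tables.gen: dirty, but its reads are unchanged (config.gen unchanged, parser.gen unchanged); cached 0 stands.
  tokens.gen: a read changed (amber.gen 2->0; alpha.gen -4->0) — executes, giving 0.
  report.gen: a read changed (model.gen 2->0; tokens.gen -8->0) — executes, giving 0.
  opt.gen: a read changed (report.gen -8->0; report.gen -8->0) — executes, giving 0.
  schema.gen: a read changed (opt.gen 64->0) — executes, giving 0.
  build.gen: a read changed (codegen.gen 2->0; schema.gen 64->0) — executes, giving 0.
  check.gen: a read changed (build.gen 64->0; schema.gen 64->0) — executes, giving 0.
  filter.gen: a read changed (check.gen 64->0; opt.gen 64->0) — executes, giving 0 — identical to its old value.
  pack.gen: dirty, but its reads are unchanged (tables.gen unchanged, filter.gen unchanged); cached 0 stands.
  link.gen: a read changed (amber.gen 2->0) — executes, giving 0 — identical to its old value.
  sync.gen: a read changed (build.gen 64->0) — executes, giving 0.
  layout.gen: a read changed (sync.gen 64->0) — executes, giving 0.
  assets.gen: a read changed (layout.gen 64->0) — executes, giving 0.
  kernel.gen: a read changed (layout.gen 64->0; assets.gen 64->0) — executes, giving 0.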